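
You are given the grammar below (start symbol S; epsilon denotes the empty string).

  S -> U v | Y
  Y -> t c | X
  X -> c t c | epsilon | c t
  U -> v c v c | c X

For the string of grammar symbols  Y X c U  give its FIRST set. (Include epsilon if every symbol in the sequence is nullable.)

{ c, t }

Add FIRST(Y)\{epsilon} = { c, t }; Y is nullable, continue.
Add FIRST(X)\{epsilon} = { c }; X is nullable, continue.
c is a terminal; add {c} and stop.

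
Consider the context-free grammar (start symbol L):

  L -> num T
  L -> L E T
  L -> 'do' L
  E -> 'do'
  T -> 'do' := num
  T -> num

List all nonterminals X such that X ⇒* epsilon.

{ } (none)

No nonterminal has an empty production or an RHS whose symbols are all nullable.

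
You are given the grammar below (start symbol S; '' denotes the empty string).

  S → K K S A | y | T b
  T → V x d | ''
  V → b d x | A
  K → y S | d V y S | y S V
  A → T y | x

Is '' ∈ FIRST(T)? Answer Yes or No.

T has an ''-production, so T ⇒ ''.

Yes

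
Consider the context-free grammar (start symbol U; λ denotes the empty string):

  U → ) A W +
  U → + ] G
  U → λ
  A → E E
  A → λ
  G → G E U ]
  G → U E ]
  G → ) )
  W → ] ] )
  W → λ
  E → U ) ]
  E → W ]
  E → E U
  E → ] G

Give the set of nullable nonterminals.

Directly nullable (have an λ-production): U, A, W.
No other nonterminal has a production whose RHS symbols are all nullable.

{ A, U, W }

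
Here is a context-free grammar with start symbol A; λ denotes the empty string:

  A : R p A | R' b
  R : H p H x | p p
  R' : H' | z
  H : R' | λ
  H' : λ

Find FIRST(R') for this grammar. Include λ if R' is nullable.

{ z, λ }

From R' : H': add FIRST(H') = { λ } (including λ since H' is nullable).
R' : z contributes {z}.
Union: FIRST(R') = { z, λ }.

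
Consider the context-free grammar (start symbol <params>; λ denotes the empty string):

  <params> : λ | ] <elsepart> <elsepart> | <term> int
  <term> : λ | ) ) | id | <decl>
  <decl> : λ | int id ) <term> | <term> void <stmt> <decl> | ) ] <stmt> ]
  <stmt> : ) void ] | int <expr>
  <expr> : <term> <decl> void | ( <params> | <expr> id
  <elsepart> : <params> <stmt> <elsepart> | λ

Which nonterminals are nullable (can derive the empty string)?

Directly nullable (have an λ-production): <params>, <term>, <decl>, <elsepart>.
No other nonterminal has a production whose RHS symbols are all nullable.

{ <decl>, <elsepart>, <params>, <term> }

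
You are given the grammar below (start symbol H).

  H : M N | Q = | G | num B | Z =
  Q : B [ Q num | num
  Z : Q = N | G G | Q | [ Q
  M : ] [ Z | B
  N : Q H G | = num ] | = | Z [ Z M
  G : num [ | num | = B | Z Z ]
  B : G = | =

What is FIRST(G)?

{ =, [, num }

G : num [ contributes {num}.
G : num contributes {num}.
G : = B contributes {=}.
From G : Z Z ]: add FIRST(Z) = { =, [, num }.
Union: FIRST(G) = { =, [, num }.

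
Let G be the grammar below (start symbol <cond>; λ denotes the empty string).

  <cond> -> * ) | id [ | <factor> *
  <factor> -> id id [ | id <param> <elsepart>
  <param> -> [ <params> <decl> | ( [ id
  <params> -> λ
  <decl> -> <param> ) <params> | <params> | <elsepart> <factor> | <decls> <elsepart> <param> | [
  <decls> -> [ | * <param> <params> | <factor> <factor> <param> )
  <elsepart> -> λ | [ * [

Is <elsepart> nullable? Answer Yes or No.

Yes

<elsepart> has an λ-production, so <elsepart> ⇒ λ.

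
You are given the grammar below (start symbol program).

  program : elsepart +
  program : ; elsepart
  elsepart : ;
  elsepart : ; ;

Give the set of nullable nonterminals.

No nonterminal has an empty production or an RHS whose symbols are all nullable.

{ } (none)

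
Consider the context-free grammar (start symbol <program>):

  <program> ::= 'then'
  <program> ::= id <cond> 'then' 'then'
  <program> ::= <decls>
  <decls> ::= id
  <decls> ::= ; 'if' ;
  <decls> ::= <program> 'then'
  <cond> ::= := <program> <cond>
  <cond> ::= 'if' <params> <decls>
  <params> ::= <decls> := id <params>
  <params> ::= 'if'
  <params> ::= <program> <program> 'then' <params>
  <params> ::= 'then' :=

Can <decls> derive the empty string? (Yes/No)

No

No nonterminal in this grammar is nullable.
No production of <decls> has an RHS whose symbols are all nullable, so <decls> is not nullable.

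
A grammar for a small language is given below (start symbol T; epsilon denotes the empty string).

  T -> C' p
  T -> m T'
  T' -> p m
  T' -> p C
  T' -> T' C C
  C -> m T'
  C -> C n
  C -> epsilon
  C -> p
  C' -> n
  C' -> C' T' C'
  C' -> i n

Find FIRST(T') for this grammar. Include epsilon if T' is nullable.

T' -> p m contributes {p}.
T' -> p C contributes {p}.
From T' -> T' C C: add FIRST(T') = { p }.
Union: FIRST(T') = { p }.

{ p }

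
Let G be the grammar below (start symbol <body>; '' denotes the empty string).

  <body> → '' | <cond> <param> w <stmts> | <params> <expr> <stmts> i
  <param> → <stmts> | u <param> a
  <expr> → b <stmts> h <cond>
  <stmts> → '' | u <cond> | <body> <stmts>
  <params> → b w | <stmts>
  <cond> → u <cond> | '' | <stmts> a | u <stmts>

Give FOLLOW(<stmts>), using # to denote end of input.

{ #, a, b, h, i, u, w }

In <body> → <cond> <param> w <stmts>: <stmts> is at the end, add FOLLOW(<body>) = { #, a, b, h, i, u, w }.
In <body> → <params> <expr> <stmts> i: add FIRST(i) = { i }.
In <param> → <stmts>: <stmts> is at the end, add FOLLOW(<param>) = { a, w }.
In <expr> → b <stmts> h <cond>: add FIRST(h <cond>) = { h }.
In <stmts> → <body> <stmts>: <stmts> is at the end, add FOLLOW(<stmts>) = { #, a, b, h, i, u, w }.
In <params> → <stmts>: <stmts> is at the end, add FOLLOW(<params>) = { b }.
In <cond> → <stmts> a: add FIRST(a) = { a }.
In <cond> → u <stmts>: <stmts> is at the end, add FOLLOW(<cond>) = { #, a, b, h, i, u, w }.
Union: FOLLOW(<stmts>) = { #, a, b, h, i, u, w }.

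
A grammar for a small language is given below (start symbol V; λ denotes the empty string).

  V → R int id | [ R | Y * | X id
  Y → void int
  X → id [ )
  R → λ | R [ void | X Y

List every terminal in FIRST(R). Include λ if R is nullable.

R → λ contributes λ.
From R → R [ void: R nullable, take FIRST(R) ∪ {[} = { [, id }.
From R → X Y: add FIRST(X) = { id }.
Union: FIRST(R) = { [, id, λ }.

{ [, id, λ }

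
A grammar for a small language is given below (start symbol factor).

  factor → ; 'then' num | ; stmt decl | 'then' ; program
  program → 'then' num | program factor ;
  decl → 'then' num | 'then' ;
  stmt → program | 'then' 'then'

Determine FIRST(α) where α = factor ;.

{ 'then', ; }

Add FIRST(factor) = { 'then', ; }; factor is not nullable, stop.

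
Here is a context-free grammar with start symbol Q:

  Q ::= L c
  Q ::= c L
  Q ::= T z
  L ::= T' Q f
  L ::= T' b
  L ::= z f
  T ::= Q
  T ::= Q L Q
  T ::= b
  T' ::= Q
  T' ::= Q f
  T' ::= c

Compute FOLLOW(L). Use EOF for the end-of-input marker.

{ EOF, b, c, f, z }

In Q ::= L c: add FIRST(c) = { c }.
In Q ::= c L: L is at the end, add FOLLOW(Q) = { EOF, b, c, f, z }.
In T ::= Q L Q: add FIRST(Q) = { b, c, z }.
Union: FOLLOW(L) = { EOF, b, c, f, z }.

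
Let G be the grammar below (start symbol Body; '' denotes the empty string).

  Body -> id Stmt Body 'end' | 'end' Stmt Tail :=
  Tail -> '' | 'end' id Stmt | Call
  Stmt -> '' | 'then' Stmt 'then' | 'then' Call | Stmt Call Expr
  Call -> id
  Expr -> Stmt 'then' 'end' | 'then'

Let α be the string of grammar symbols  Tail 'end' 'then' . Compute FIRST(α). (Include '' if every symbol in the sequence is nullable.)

Add FIRST(Tail)\{''} = { 'end', id }; Tail is nullable, continue.
'end' is a terminal; add {'end'} and stop.

{ 'end', id }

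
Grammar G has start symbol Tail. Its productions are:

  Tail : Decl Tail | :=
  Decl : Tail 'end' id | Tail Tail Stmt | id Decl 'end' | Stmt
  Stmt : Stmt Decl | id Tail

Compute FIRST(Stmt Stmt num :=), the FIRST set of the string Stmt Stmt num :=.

{ id }

Add FIRST(Stmt) = { id }; Stmt is not nullable, stop.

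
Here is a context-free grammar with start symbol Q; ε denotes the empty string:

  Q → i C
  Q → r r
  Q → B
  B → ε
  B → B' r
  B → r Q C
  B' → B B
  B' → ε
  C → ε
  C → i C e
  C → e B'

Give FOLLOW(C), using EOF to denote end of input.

{ EOF, e, i, r }

In Q → i C: C is at the end, add FOLLOW(Q) = { EOF, e, i, r }.
In B → r Q C: C is at the end, add FOLLOW(B) = { EOF, e, i, r }.
In C → i C e: add FIRST(e) = { e }.
Union: FOLLOW(C) = { EOF, e, i, r }.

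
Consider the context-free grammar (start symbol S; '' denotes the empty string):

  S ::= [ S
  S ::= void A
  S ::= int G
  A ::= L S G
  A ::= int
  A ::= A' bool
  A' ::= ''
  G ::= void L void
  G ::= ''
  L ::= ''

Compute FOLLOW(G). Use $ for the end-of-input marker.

In S ::= int G: G is at the end, add FOLLOW(S) = { $, void }.
In A ::= L S G: G is at the end, add FOLLOW(A) = { $, void }.
Union: FOLLOW(G) = { $, void }.

{ $, void }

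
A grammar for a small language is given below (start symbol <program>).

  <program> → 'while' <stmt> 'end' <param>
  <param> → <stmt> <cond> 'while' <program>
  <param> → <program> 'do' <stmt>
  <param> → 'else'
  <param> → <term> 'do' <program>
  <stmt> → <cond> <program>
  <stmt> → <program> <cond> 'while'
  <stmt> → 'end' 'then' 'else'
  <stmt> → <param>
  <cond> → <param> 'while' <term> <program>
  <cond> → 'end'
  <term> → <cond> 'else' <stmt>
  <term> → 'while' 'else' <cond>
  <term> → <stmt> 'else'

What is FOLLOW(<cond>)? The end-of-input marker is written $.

In <param> → <stmt> <cond> 'while' <program>: add FIRST('while' <program>) = { 'while' }.
In <stmt> → <cond> <program>: add FIRST(<program>) = { 'while' }.
In <stmt> → <program> <cond> 'while': add FIRST('while') = { 'while' }.
In <term> → <cond> 'else' <stmt>: add FIRST('else' <stmt>) = { 'else' }.
In <term> → 'while' 'else' <cond>: <cond> is at the end, add FOLLOW(<term>) = { 'do', 'while' }.
Union: FOLLOW(<cond>) = { 'do', 'else', 'while' }.

{ 'do', 'else', 'while' }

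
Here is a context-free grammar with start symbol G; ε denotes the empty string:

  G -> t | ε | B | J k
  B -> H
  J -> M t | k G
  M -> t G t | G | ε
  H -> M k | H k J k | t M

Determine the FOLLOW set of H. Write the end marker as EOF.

In B -> H: H is at the end, add FOLLOW(B) = { EOF, k, t }.
In H -> H k J k: add FIRST(k J k) = { k }.
Union: FOLLOW(H) = { EOF, k, t }.

{ EOF, k, t }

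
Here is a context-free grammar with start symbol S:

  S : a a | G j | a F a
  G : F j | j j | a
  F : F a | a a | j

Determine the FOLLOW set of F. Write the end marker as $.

In S : a F a: add FIRST(a) = { a }.
In G : F j: add FIRST(j) = { j }.
In F : F a: add FIRST(a) = { a }.
Union: FOLLOW(F) = { a, j }.

{ a, j }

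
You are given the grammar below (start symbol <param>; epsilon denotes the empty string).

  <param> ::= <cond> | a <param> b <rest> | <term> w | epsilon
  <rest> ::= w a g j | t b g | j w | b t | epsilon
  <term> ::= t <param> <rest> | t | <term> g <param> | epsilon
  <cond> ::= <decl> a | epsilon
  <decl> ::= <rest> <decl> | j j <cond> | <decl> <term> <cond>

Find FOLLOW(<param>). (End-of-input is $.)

<param> is the start symbol, so $ ∈ FOLLOW(<param>).
In <param> ::= a <param> b <rest>: add FIRST(b <rest>) = { b }.
In <term> ::= t <param> <rest>: add FIRST(<rest>)\{epsilon} = { b, j, t, w }.
  Since <rest> is nullable, also add FOLLOW(<term>) = { a, b, g, j, t, w }.
In <term> ::= <term> g <param>: <param> is at the end, add FOLLOW(<term>) = { a, b, g, j, t, w }.
Union: FOLLOW(<param>) = { $, a, b, g, j, t, w }.

{ $, a, b, g, j, t, w }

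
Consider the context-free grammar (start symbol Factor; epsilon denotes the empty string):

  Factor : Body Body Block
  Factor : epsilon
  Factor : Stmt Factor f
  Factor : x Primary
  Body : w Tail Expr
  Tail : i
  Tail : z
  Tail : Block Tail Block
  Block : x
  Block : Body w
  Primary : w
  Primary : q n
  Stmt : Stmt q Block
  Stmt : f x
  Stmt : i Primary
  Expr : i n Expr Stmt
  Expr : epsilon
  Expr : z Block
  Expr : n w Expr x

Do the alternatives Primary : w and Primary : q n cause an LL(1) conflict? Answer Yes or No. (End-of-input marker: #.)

No

FIRST(w) = { w } and FIRST(q n) = { q }.
The FIRST sets are disjoint and neither alternative is nullable — no conflict.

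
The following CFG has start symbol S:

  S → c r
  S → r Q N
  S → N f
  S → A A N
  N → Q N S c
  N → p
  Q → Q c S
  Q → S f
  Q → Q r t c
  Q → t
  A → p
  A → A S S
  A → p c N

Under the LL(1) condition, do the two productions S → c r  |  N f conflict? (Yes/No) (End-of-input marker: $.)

FIRST(c r) = { c } and FIRST(N f) = { c, p, r, t }.
Both contain c, so the two alternatives are not disjoint — LL(1) conflict.

Yes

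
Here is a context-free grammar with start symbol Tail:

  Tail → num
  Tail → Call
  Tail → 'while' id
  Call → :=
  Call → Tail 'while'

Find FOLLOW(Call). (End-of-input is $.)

In Tail → Call: Call is at the end, add FOLLOW(Tail) = { $, 'while' }.
Union: FOLLOW(Call) = { $, 'while' }.

{ $, 'while' }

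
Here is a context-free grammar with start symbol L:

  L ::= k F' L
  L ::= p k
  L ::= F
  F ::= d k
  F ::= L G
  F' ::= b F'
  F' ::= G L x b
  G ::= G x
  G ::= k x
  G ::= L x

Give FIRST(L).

{ d, k, p }

L ::= k F' L contributes {k}.
L ::= p k contributes {p}.
From L ::= F: add FIRST(F) = { d, k, p }.
Union: FIRST(L) = { d, k, p }.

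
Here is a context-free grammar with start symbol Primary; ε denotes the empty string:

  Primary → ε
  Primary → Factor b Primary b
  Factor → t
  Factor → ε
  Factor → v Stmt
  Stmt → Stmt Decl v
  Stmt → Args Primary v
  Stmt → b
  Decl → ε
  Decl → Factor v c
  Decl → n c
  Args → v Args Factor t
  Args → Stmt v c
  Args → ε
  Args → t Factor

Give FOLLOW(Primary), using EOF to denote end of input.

{ EOF, b, v }

Primary is the start symbol, so EOF ∈ FOLLOW(Primary).
In Primary → Factor b Primary b: add FIRST(b) = { b }.
In Stmt → Args Primary v: add FIRST(v) = { v }.
Union: FOLLOW(Primary) = { EOF, b, v }.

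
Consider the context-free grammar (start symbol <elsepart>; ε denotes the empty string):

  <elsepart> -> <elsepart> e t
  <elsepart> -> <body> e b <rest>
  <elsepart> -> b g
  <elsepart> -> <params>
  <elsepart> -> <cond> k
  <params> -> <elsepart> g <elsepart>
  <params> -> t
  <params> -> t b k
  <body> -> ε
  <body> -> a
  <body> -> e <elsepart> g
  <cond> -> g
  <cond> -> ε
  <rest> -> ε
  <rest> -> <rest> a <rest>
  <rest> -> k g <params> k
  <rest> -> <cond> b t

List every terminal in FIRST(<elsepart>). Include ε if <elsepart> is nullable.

From <elsepart> -> <elsepart> e t: add FIRST(<elsepart>) = { a, b, e, g, k, t }.
From <elsepart> -> <body> e b <rest>: <body> nullable, take FIRST(<body>) ∪ {e} = { a, e }.
<elsepart> -> b g contributes {b}.
From <elsepart> -> <params>: add FIRST(<params>) = { a, b, e, g, k, t }.
From <elsepart> -> <cond> k: <cond> nullable, take FIRST(<cond>) ∪ {k} = { g, k }.
Union: FIRST(<elsepart>) = { a, b, e, g, k, t }.

{ a, b, e, g, k, t }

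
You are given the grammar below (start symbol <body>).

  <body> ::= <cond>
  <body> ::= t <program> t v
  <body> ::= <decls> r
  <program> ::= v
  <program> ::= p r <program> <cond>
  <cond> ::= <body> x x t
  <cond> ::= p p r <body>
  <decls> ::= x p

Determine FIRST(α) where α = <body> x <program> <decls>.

Add FIRST(<body>) = { p, t, x }; <body> is not nullable, stop.

{ p, t, x }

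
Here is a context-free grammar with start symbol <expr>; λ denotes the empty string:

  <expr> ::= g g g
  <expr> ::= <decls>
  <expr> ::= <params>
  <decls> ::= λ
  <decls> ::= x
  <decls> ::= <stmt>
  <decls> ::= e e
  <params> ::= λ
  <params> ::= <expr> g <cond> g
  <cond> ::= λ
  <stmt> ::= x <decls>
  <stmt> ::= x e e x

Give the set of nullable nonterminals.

{ <cond>, <decls>, <expr>, <params> }

Directly nullable (have an λ-production): <decls>, <params>, <cond>.
<expr> ::= <decls> with every symbol nullable, so <expr> is nullable.
No other nonterminal has a production whose RHS symbols are all nullable.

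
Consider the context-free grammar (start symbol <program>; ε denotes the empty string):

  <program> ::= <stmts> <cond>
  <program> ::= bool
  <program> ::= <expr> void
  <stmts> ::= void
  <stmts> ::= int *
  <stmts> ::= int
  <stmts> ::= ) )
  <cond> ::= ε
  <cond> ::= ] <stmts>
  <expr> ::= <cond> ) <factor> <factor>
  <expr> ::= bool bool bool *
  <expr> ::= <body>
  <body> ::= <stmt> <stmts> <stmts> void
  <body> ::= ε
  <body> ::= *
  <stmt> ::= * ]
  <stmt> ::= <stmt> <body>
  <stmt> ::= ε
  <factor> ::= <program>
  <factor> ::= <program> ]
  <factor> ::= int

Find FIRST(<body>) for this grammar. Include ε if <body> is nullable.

From <body> ::= <stmt> <stmts> <stmts> void: <stmt> nullable, take FIRST(<stmt>) ∪ FIRST(<stmts>) = { ), *, int, void }.
<body> ::= ε contributes ε.
<body> ::= * contributes {*}.
Union: FIRST(<body>) = { ), *, int, void, ε }.

{ ), *, int, void, ε }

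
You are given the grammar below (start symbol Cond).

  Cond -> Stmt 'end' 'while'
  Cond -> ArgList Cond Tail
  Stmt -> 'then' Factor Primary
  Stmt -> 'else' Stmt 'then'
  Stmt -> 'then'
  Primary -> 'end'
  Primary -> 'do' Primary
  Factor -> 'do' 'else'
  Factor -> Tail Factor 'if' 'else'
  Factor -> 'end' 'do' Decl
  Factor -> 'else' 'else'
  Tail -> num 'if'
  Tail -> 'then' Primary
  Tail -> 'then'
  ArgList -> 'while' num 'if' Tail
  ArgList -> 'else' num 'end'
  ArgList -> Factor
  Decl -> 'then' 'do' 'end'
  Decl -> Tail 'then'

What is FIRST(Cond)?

From Cond -> Stmt 'end' 'while': add FIRST(Stmt) = { 'else', 'then' }.
From Cond -> ArgList Cond Tail: add FIRST(ArgList) = { 'do', 'else', 'end', 'then', 'while', num }.
Union: FIRST(Cond) = { 'do', 'else', 'end', 'then', 'while', num }.

{ 'do', 'else', 'end', 'then', 'while', num }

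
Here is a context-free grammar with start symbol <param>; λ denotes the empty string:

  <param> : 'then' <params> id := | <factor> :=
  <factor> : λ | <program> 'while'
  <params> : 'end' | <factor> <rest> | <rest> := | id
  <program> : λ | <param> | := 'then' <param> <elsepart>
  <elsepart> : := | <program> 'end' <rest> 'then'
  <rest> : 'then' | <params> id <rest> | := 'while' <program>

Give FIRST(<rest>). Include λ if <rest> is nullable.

<rest> : 'then' contributes {'then'}.
From <rest> : <params> id <rest>: add FIRST(<params>) = { 'end', 'then', 'while', :=, id }.
<rest> : := 'while' <program> contributes {:=}.
Union: FIRST(<rest>) = { 'end', 'then', 'while', :=, id }.

{ 'end', 'then', 'while', :=, id }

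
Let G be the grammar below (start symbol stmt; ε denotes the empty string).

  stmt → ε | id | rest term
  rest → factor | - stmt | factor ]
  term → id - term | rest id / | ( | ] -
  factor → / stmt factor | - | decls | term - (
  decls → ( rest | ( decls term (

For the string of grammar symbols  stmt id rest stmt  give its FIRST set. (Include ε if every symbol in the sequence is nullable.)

Add FIRST(stmt)\{ε} = { (, -, /, ], id }; stmt is nullable, continue.
id is a terminal; add {id} and stop.

{ (, -, /, ], id }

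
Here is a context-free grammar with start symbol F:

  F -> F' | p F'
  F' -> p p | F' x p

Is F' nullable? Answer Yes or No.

No

No nonterminal in this grammar is nullable.
No production of F' has an RHS whose symbols are all nullable, so F' is not nullable.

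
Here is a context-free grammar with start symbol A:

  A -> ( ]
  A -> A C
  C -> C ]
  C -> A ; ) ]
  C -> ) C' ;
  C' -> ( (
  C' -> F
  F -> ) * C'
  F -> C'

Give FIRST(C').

{ (, ) }

C' -> ( ( contributes {(}.
From C' -> F: add FIRST(F) = { (, ) }.
Union: FIRST(C') = { (, ) }.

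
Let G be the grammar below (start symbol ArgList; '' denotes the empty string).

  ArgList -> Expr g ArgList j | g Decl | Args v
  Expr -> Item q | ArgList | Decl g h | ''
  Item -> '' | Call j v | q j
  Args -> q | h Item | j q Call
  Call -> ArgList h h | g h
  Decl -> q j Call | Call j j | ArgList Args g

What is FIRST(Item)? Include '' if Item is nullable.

Item -> '' contributes ''.
From Item -> Call j v: add FIRST(Call) = { g, h, j, q }.
Item -> q j contributes {q}.
Union: FIRST(Item) = { g, h, j, q, '' }.

{ g, h, j, q, '' }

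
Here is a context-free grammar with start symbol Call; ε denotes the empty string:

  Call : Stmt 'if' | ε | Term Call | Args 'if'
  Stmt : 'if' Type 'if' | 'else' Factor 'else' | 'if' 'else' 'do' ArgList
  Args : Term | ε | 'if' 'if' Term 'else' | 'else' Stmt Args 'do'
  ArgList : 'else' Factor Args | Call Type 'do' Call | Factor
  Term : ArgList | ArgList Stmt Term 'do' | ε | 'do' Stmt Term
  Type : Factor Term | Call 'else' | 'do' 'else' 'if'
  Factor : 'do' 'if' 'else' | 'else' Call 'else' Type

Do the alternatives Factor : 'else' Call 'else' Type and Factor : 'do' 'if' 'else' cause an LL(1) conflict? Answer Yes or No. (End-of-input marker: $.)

No

FIRST('else' Call 'else' Type) = { 'else' } and FIRST('do' 'if' 'else') = { 'do' }.
The FIRST sets are disjoint and neither alternative is nullable — no conflict.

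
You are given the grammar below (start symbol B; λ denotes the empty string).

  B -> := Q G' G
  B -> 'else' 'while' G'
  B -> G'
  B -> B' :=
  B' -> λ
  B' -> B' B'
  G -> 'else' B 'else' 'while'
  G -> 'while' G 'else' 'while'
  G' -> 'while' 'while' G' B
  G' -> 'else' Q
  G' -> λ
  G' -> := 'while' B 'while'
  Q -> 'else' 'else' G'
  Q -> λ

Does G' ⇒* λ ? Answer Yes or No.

G' has an λ-production, so G' ⇒ λ.

Yes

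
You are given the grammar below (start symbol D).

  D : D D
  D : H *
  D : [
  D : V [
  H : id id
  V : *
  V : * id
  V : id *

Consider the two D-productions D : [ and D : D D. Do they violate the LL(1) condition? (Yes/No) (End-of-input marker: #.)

FIRST([) = { [ } and FIRST(D D) = { *, [, id }.
Both contain [, so the two alternatives are not disjoint — LL(1) conflict.

Yes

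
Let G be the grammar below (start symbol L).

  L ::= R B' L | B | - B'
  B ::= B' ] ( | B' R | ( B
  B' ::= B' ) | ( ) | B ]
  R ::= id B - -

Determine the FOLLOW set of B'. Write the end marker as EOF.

In L ::= R B' L: add FIRST(L) = { (, -, id }.
In L ::= - B': B' is at the end, add FOLLOW(L) = { EOF }.
In B ::= B' ] (: add FIRST(] () = { ] }.
In B ::= B' R: add FIRST(R) = { id }.
In B' ::= B' ): add FIRST()) = { ) }.
Union: FOLLOW(B') = { EOF, (, ), -, ], id }.

{ EOF, (, ), -, ], id }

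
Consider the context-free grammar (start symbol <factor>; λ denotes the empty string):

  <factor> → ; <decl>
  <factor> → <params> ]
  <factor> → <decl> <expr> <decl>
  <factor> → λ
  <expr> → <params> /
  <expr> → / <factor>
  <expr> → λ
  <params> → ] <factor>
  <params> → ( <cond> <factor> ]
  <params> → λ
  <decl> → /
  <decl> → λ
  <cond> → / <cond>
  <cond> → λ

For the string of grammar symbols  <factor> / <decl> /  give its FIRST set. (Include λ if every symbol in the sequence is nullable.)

{ (, /, ;, ] }

Add FIRST(<factor>)\{λ} = { (, /, ;, ] }; <factor> is nullable, continue.
/ is a terminal; add {/} and stop.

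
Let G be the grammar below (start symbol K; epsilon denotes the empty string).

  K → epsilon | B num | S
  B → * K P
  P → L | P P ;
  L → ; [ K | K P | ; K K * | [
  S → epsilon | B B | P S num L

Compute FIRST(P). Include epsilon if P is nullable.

{ *, ;, [ }

From P → L: add FIRST(L) = { *, ;, [ }.
From P → P P ;: add FIRST(P) = { *, ;, [ }.
Union: FIRST(P) = { *, ;, [ }.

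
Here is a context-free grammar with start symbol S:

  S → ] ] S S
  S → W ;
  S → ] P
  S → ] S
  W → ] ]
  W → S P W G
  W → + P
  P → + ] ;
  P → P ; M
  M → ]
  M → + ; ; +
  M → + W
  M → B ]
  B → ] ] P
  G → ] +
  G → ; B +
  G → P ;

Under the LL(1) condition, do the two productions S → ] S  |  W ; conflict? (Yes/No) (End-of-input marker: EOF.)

Yes

FIRST(] S) = { ] } and FIRST(W ;) = { +, ] }.
Both contain ], so the two alternatives are not disjoint — LL(1) conflict.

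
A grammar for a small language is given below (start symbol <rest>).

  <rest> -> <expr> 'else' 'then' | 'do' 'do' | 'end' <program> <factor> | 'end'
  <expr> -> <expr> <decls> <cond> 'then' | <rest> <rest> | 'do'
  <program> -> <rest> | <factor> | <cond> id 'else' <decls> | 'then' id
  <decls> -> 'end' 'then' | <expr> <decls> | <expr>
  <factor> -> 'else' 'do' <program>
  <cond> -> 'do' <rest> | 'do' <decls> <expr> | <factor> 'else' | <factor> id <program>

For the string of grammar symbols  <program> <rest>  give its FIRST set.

Add FIRST(<program>) = { 'do', 'else', 'end', 'then' }; <program> is not nullable, stop.

{ 'do', 'else', 'end', 'then' }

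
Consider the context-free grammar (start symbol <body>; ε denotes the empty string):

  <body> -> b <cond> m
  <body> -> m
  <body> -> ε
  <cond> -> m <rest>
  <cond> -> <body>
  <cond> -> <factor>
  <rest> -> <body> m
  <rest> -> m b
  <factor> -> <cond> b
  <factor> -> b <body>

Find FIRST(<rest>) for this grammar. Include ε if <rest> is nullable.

From <rest> -> <body> m: <body> nullable, take FIRST(<body>) ∪ {m} = { b, m }.
<rest> -> m b contributes {m}.
Union: FIRST(<rest>) = { b, m }.

{ b, m }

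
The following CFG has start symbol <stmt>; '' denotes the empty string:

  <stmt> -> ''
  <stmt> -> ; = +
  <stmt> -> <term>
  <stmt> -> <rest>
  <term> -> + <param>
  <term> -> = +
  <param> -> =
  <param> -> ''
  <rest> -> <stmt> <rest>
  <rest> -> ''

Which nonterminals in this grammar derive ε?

{ <param>, <rest>, <stmt> }

Directly nullable (have an ''-production): <stmt>, <param>, <rest>.
No other nonterminal has a production whose RHS symbols are all nullable.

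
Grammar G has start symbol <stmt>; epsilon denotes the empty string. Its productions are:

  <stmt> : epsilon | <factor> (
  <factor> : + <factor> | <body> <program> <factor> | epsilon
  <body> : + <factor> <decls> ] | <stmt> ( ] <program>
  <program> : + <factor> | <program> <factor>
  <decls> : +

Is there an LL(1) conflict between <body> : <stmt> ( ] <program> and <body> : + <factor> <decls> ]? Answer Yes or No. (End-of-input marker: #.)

FIRST(<stmt> ( ] <program>) = { (, + } and FIRST(+ <factor> <decls> ]) = { + }.
Both contain +, so the two alternatives are not disjoint — LL(1) conflict.

Yes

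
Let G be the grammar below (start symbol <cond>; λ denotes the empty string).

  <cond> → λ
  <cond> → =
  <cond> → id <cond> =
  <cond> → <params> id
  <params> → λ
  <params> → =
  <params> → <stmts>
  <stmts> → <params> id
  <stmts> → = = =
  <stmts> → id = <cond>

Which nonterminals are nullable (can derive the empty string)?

{ <cond>, <params> }

Directly nullable (have an λ-production): <cond>, <params>.
No other nonterminal has a production whose RHS symbols are all nullable.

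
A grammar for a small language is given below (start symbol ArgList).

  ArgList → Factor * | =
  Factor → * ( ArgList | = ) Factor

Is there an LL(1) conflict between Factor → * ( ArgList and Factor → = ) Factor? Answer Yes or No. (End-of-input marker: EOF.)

FIRST(* ( ArgList) = { * } and FIRST(= ) Factor) = { = }.
The FIRST sets are disjoint and neither alternative is nullable — no conflict.

No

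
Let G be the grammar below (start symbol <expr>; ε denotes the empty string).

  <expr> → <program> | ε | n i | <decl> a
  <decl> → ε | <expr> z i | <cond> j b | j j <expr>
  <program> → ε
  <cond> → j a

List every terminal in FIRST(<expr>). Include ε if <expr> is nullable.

From <expr> → <program>: add FIRST(<program>) = { ε } (including ε since <program> is nullable).
<expr> → ε contributes ε.
<expr> → n i contributes {n}.
From <expr> → <decl> a: <decl> nullable, take FIRST(<decl>) ∪ {a} = { a, j, n, z }.
Union: FIRST(<expr>) = { a, j, n, z, ε }.

{ a, j, n, z, ε }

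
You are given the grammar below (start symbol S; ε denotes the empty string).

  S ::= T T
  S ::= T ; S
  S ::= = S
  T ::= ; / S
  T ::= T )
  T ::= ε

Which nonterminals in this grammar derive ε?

Directly nullable (have an ε-production): T.
S ::= T T with every symbol nullable, so S is nullable.

{ S, T }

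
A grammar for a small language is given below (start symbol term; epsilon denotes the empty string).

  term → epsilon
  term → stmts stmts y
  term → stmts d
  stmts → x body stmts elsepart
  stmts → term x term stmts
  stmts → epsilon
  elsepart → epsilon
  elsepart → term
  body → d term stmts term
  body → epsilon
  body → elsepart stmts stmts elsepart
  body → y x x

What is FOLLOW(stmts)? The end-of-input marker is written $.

In term → stmts stmts y: add FIRST(stmts y) = { d, x, y }.
In term → stmts stmts y: add FIRST(y) = { y }.
In term → stmts d: add FIRST(d) = { d }.
In stmts → x body stmts elsepart: add FIRST(elsepart)\{epsilon} = { d, x, y }.
  Since elsepart is nullable, also add FOLLOW(stmts) = { d, x, y }.
In stmts → term x term stmts: stmts is at the end, add FOLLOW(stmts) = { d, x, y }.
In body → d term stmts term: add FIRST(term)\{epsilon} = { d, x, y }.
  Since term is nullable, also add FOLLOW(body) = { d, x, y }.
In body → elsepart stmts stmts elsepart: add FIRST(stmts elsepart)\{epsilon} = { d, x, y }.
  Since stmts elsepart is nullable, also add FOLLOW(body) = { d, x, y }.
In body → elsepart stmts stmts elsepart: add FIRST(elsepart)\{epsilon} = { d, x, y }.
  Since elsepart is nullable, also add FOLLOW(body) = { d, x, y }.
Union: FOLLOW(stmts) = { d, x, y }.

{ d, x, y }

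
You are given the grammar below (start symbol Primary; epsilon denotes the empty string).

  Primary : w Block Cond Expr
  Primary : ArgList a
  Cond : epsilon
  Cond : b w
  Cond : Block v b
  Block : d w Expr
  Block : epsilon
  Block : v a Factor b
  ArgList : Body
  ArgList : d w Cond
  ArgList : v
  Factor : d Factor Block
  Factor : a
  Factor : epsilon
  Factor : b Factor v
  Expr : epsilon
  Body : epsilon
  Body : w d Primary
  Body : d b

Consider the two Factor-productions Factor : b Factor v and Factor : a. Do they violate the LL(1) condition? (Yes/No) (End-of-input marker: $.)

No

FIRST(b Factor v) = { b } and FIRST(a) = { a }.
The FIRST sets are disjoint and neither alternative is nullable — no conflict.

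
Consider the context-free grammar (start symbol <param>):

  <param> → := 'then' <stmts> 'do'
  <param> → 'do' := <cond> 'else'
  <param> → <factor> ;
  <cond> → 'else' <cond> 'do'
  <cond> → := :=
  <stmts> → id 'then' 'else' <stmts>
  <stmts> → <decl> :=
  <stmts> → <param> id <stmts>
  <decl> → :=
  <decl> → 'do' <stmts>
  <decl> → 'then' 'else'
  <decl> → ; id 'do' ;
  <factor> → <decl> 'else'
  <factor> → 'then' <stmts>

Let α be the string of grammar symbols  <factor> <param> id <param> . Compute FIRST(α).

Add FIRST(<factor>) = { 'do', 'then', :=, ; }; <factor> is not nullable, stop.

{ 'do', 'then', :=, ; }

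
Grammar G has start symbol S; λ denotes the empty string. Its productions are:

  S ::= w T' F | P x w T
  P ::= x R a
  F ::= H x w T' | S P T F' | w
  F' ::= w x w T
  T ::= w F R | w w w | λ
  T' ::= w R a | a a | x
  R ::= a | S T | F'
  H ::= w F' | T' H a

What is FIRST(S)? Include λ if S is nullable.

{ w, x }

S ::= w T' F contributes {w}.
From S ::= P x w T: add FIRST(P) = { x }.
Union: FIRST(S) = { w, x }.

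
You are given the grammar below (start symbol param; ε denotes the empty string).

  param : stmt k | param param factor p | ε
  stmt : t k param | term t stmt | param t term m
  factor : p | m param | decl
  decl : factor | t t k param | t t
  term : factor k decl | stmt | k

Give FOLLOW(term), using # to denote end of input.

{ m, t }

In stmt : term t stmt: add FIRST(t stmt) = { t }.
In stmt : param t term m: add FIRST(m) = { m }.
Union: FOLLOW(term) = { m, t }.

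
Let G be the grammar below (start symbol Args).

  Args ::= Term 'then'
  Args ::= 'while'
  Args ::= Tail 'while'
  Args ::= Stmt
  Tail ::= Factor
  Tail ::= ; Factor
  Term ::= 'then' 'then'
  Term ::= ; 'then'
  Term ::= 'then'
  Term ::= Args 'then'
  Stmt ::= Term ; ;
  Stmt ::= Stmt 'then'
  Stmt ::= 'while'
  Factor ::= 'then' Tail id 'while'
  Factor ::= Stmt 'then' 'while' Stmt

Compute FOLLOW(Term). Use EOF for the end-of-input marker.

In Args ::= Term 'then': add FIRST('then') = { 'then' }.
In Stmt ::= Term ; ;: add FIRST(; ;) = { ; }.
Union: FOLLOW(Term) = { 'then', ; }.

{ 'then', ; }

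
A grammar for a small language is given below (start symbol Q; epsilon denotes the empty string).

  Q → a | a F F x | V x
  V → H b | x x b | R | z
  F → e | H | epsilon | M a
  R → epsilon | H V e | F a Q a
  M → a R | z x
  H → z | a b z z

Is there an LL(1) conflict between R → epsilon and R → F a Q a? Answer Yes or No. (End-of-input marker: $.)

Yes

FIRST(epsilon) = { epsilon } and FIRST(F a Q a) = { a, e, z }.
The first alternative is nullable and FOLLOW(R) = { a, e, x } shares a with FIRST of the second — conflict.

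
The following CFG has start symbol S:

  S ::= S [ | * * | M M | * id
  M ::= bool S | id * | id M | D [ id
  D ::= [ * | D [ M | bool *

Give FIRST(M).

M ::= bool S contributes {bool}.
M ::= id * contributes {id}.
M ::= id M contributes {id}.
From M ::= D [ id: add FIRST(D) = { [, bool }.
Union: FIRST(M) = { [, bool, id }.

{ [, bool, id }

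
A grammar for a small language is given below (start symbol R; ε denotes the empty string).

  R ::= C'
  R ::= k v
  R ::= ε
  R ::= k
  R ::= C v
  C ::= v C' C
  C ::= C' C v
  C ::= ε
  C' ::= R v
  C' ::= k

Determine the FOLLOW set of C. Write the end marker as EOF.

In R ::= C v: add FIRST(v) = { v }.
In C ::= v C' C: C is at the end, add FOLLOW(C) = { v }.
In C ::= C' C v: add FIRST(v) = { v }.
Union: FOLLOW(C) = { v }.

{ v }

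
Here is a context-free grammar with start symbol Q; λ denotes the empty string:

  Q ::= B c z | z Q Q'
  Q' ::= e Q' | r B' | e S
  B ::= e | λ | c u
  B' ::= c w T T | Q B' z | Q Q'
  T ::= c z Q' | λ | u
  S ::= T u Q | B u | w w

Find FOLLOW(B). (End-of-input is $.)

{ c, u }

In Q ::= B c z: add FIRST(c z) = { c }.
In S ::= B u: add FIRST(u) = { u }.
Union: FOLLOW(B) = { c, u }.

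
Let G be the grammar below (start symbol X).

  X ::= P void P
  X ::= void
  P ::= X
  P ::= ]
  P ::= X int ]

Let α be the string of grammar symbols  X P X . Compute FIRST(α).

Add FIRST(X) = { ], void }; X is not nullable, stop.

{ ], void }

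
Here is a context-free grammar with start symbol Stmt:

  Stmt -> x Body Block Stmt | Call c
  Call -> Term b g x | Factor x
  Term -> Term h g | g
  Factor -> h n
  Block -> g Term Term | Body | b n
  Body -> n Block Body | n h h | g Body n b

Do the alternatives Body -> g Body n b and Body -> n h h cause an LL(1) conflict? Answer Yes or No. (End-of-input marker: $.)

FIRST(g Body n b) = { g } and FIRST(n h h) = { n }.
The FIRST sets are disjoint and neither alternative is nullable — no conflict.

No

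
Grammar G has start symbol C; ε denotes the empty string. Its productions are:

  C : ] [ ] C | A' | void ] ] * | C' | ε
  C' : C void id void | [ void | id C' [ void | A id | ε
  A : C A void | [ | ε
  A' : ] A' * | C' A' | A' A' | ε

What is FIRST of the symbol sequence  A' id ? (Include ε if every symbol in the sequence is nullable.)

Add FIRST(A')\{ε} = { [, ], id, void }; A' is nullable, continue.
id is a terminal; add {id} and stop.

{ [, ], id, void }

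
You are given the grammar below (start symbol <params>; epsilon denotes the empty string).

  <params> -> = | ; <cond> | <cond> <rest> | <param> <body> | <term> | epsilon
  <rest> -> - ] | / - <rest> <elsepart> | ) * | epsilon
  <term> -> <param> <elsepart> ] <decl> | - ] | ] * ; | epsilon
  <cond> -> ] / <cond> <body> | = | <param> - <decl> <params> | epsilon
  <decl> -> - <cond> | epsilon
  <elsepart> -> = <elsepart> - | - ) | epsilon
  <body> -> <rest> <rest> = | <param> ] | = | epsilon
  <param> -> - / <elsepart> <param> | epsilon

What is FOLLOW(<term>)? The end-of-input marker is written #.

{ #, ), -, /, ;, =, ] }

In <params> -> <term>: <term> is at the end, add FOLLOW(<params>) = { #, ), -, /, ;, =, ] }.
Union: FOLLOW(<term>) = { #, ), -, /, ;, =, ] }.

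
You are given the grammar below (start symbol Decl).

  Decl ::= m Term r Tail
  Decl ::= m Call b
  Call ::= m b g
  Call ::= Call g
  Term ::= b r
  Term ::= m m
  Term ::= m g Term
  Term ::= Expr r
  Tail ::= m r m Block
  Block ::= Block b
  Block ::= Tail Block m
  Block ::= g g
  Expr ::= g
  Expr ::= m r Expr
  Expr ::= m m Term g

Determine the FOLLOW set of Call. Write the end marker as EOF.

{ b, g }

In Decl ::= m Call b: add FIRST(b) = { b }.
In Call ::= Call g: add FIRST(g) = { g }.
Union: FOLLOW(Call) = { b, g }.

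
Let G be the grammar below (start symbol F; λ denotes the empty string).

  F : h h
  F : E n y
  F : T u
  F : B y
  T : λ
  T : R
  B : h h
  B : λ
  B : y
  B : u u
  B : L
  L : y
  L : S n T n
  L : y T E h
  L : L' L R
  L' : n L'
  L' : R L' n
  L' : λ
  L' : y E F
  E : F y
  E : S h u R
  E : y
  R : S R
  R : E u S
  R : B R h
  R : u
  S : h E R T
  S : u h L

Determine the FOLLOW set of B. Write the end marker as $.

In F : B y: add FIRST(y) = { y }.
In R : B R h: add FIRST(R h) = { h, n, u, y }.
Union: FOLLOW(B) = { h, n, u, y }.

{ h, n, u, y }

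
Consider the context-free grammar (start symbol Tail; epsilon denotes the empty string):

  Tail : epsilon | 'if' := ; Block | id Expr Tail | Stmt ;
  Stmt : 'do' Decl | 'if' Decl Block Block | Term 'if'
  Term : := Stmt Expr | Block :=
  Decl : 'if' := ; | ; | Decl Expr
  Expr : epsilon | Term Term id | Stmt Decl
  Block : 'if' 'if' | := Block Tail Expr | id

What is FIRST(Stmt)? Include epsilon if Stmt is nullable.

{ 'do', 'if', :=, id }

Stmt : 'do' Decl contributes {'do'}.
Stmt : 'if' Decl Block Block contributes {'if'}.
From Stmt : Term 'if': add FIRST(Term) = { 'if', :=, id }.
Union: FIRST(Stmt) = { 'do', 'if', :=, id }.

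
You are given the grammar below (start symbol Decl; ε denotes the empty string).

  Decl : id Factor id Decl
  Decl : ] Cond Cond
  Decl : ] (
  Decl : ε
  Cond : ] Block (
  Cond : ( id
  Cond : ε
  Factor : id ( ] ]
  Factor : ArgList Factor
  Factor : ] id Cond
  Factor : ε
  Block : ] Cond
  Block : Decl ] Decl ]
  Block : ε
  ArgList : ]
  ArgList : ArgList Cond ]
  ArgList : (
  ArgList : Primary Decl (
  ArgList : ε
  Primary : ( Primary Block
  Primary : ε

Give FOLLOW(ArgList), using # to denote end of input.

{ (, ], id }

In Factor : ArgList Factor: add FIRST(Factor)\{ε} = { (, ], id }.
  Since Factor is nullable, also add FOLLOW(Factor) = { id }.
In ArgList : ArgList Cond ]: add FIRST(Cond ]) = { (, ] }.
Union: FOLLOW(ArgList) = { (, ], id }.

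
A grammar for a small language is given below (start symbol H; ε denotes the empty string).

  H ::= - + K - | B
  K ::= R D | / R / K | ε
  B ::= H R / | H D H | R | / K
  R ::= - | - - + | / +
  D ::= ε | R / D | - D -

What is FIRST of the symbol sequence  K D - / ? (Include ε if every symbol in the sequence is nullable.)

{ -, / }

Add FIRST(K)\{ε} = { -, / }; K is nullable, continue.
Add FIRST(D)\{ε} = { -, / }; D is nullable, continue.
- is a terminal; add {-} and stop.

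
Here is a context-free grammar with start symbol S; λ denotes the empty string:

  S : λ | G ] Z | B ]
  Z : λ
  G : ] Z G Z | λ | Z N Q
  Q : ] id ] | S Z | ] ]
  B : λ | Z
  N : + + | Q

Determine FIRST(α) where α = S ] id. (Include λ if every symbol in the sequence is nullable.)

Add FIRST(S)\{λ} = { +, ] }; S is nullable, continue.
] is a terminal; add {]} and stop.

{ +, ] }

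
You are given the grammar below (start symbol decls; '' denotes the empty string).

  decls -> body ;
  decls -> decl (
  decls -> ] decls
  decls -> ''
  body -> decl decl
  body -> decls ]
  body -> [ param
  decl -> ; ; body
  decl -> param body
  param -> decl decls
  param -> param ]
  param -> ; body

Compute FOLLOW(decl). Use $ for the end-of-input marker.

{ (, ;, [, ] }

In decls -> decl (: add FIRST(() = { ( }.
In body -> decl decl: add FIRST(decl) = { ; }.
In body -> decl decl: decl is at the end, add FOLLOW(body) = { (, ;, [, ] }.
In param -> decl decls: add FIRST(decls)\{''} = { ;, [, ] }.
  Since decls is nullable, also add FOLLOW(param) = { (, ;, [, ] }.
Union: FOLLOW(decl) = { (, ;, [, ] }.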